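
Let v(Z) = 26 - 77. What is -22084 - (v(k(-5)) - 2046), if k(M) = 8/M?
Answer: -19987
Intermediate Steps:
v(Z) = -51
-22084 - (v(k(-5)) - 2046) = -22084 - (-51 - 2046) = -22084 - 1*(-2097) = -22084 + 2097 = -19987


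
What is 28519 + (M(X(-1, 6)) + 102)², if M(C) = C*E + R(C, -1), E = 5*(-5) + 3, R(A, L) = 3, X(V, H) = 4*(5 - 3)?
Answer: 33560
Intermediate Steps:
X(V, H) = 8 (X(V, H) = 4*2 = 8)
E = -22 (E = -25 + 3 = -22)
M(C) = 3 - 22*C (M(C) = C*(-22) + 3 = -22*C + 3 = 3 - 22*C)
28519 + (M(X(-1, 6)) + 102)² = 28519 + ((3 - 22*8) + 102)² = 28519 + ((3 - 176) + 102)² = 28519 + (-173 + 102)² = 28519 + (-71)² = 28519 + 5041 = 33560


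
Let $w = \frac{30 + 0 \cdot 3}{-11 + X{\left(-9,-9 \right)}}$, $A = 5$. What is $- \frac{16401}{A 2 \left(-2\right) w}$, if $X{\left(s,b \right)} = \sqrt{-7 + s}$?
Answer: $- \frac{60137}{200} + \frac{5467 i}{50} \approx -300.69 + 109.34 i$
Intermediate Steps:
$w = \frac{30 \left(-11 - 4 i\right)}{137}$ ($w = \frac{30 + 0 \cdot 3}{-11 + \sqrt{-7 - 9}} = \frac{30 + 0}{-11 + \sqrt{-16}} = \frac{30}{-11 + 4 i} = 30 \frac{-11 - 4 i}{137} = \frac{30 \left(-11 - 4 i\right)}{137} \approx -2.4088 - 0.87591 i$)
$- \frac{16401}{A 2 \left(-2\right) w} = - \frac{16401}{5 \cdot 2 \left(-2\right) \left(- \frac{330}{137} - \frac{120 i}{137}\right)} = - \frac{16401}{10 \left(-2\right) \left(- \frac{330}{137} - \frac{120 i}{137}\right)} = - \frac{16401}{\left(-20\right) \left(- \frac{330}{137} - \frac{120 i}{137}\right)} = - \frac{16401}{\frac{6600}{137} + \frac{2400 i}{137}} = - 16401 \frac{137 \left(\frac{6600}{137} - \frac{2400 i}{137}\right)}{360000} = - \frac{748979 \left(\frac{6600}{137} - \frac{2400 i}{137}\right)}{120000}$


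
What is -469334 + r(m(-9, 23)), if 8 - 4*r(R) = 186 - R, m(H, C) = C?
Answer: -1877491/4 ≈ -4.6937e+5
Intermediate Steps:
r(R) = -89/2 + R/4 (r(R) = 2 - (186 - R)/4 = 2 + (-93/2 + R/4) = -89/2 + R/4)
-469334 + r(m(-9, 23)) = -469334 + (-89/2 + (¼)*23) = -469334 + (-89/2 + 23/4) = -469334 - 155/4 = -1877491/4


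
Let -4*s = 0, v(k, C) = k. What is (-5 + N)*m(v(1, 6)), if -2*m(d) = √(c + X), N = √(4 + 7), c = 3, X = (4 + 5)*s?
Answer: √3*(5 - √11)/2 ≈ 1.4578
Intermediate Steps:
s = 0 (s = -¼*0 = 0)
X = 0 (X = (4 + 5)*0 = 9*0 = 0)
N = √11 ≈ 3.3166
m(d) = -√3/2 (m(d) = -√(3 + 0)/2 = -√3/2)
(-5 + N)*m(v(1, 6)) = (-5 + √11)*(-√3/2) = -√3*(-5 + √11)/2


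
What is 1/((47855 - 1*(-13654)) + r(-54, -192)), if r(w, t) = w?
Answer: 1/61455 ≈ 1.6272e-5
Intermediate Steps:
1/((47855 - 1*(-13654)) + r(-54, -192)) = 1/((47855 - 1*(-13654)) - 54) = 1/((47855 + 13654) - 54) = 1/(61509 - 54) = 1/61455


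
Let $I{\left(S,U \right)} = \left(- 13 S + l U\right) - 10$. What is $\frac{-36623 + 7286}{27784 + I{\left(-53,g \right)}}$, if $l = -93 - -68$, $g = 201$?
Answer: $- \frac{29337}{23438} \approx -1.2517$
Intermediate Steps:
$l = -25$ ($l = -93 + 68 = -25$)
$I{\left(S,U \right)} = -10 - 25 U - 13 S$ ($I{\left(S,U \right)} = \left(- 13 S - 25 U\right) - 10 = \left(- 25 U - 13 S\right) - 10 = -10 - 25 U - 13 S$)
$\frac{-36623 + 7286}{27784 + I{\left(-53,g \right)}} = \frac{-36623 + 7286}{27784 - 4346} = - \frac{29337}{27784 - 4346} = - \frac{29337}{23438}$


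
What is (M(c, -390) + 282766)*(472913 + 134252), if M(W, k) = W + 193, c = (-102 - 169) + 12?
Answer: 171645545500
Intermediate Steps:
c = -259 (c = -271 + 12 = -259)
M(W, k) = 193 + W
(M(c, -390) + 282766)*(472913 + 134252) = ((193 - 259) + 282766)*(472913 + 134252) = (-66 + 282766)*607165 = 282700*607165 = 171645545500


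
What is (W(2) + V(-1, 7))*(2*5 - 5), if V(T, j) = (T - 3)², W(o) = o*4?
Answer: 120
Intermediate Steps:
W(o) = 4*o
V(T, j) = (-3 + T)²
(W(2) + V(-1, 7))*(2*5 - 5) = (4*2 + (-3 - 1)²)*(2*5 - 5) = (8 + (-4)²)*(10 - 5) = (8 + 16)*5 = 24*5 = 120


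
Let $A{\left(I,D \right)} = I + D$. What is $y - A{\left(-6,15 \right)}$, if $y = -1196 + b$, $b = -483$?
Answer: $-1688$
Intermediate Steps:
$A{\left(I,D \right)} = D + I$
$y = -1679$ ($y = -1196 - 483 = -1679$)
$y - A{\left(-6,15 \right)} = -1679 - \left(15 - 6\right) = -1679 - 9 = -1688$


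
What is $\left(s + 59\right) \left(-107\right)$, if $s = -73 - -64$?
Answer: $-5350$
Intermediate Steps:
$s = -9$ ($s = -73 + 64 = -9$)
$\left(s + 59\right) \left(-107\right) = \left(-9 + 59\right) \left(-107\right) = 50 \left(-107\right) = -5350$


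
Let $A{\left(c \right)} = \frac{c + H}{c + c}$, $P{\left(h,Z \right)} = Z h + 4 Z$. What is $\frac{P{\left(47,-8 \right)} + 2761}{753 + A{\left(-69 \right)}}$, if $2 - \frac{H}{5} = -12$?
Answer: $\frac{324714}{103913} \approx 3.1249$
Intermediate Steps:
$H = 70$ ($H = 10 - -60 = 10 + 60 = 70$)
$P{\left(h,Z \right)} = 4 Z + Z h$
$A{\left(c \right)} = \frac{70 + c}{2 c}$ ($A{\left(c \right)} = \frac{c + 70}{c + c} = \frac{70 + c}{2 c}$)
$\frac{P{\left(47,-8 \right)} + 2761}{753 + A{\left(-69 \right)}} = \frac{- 8 \left(4 + 47\right) + 2761}{753 + \frac{70 - 69}{2 \left(-69\right)}} = \frac{\left(-8\right) 51 + 2761}{753 + \frac{1}{2} \left(- \frac{1}{69}\right) 1} = \frac{-408 + 2761}{753 - \frac{1}{138}} = \frac{2353}{\frac{103913}{138}} = 2353 \cdot \frac{138}{103913} = \frac{324714}{103913}$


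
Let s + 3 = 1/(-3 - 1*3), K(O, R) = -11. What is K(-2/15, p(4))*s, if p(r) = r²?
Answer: 209/6 ≈ 34.833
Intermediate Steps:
s = -19/6 (s = -3 + 1/(-3 - 1*3) = -3 + 1/(-3 - 3) = -3 + 1/(-6) = -3 - ⅙ = -19/6 ≈ -3.1667)
K(-2/15, p(4))*s = -11*(-19/6) = 209/6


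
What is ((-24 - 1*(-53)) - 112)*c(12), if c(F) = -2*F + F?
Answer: 996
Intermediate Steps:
c(F) = -F
((-24 - 1*(-53)) - 112)*c(12) = ((-24 - 1*(-53)) - 112)*(-1*12) = ((-24 + 53) - 112)*(-12) = (29 - 112)*(-12) = -83*(-12) = 996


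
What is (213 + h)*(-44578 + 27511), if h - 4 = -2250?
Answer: 34697211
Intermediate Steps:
h = -2246 (h = 4 - 2250 = -2246)
(213 + h)*(-44578 + 27511) = (213 - 2246)*(-44578 + 27511) = -2033*(-17067) = 34697211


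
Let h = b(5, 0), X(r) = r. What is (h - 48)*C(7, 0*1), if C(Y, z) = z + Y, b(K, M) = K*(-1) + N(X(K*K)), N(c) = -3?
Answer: -392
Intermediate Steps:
b(K, M) = -3 - K (b(K, M) = K*(-1) - 3 = -K - 3 = -3 - K)
C(Y, z) = Y + z
h = -8 (h = -3 - 1*5 = -3 - 5 = -8)
(h - 48)*C(7, 0*1) = (-8 - 48)*(7 + 0*1) = -56*(7 + 0) = -56*7 = -392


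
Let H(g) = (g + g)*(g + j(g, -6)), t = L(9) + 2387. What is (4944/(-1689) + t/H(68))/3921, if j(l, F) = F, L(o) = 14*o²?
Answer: -11913613/18613833936 ≈ -0.00064004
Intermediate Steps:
t = 3521 (t = 14*9² + 2387 = 14*81 + 2387 = 1134 + 2387 = 3521)
H(g) = 2*g*(-6 + g) (H(g) = (g + g)*(g - 6) = (2*g)*(-6 + g) = 2*g*(-6 + g))
(4944/(-1689) + t/H(68))/3921 = (4944/(-1689) + 3521/((2*68*(-6 + 68))))/3921 = (4944*(-1/1689) + 3521/((2*68*62)))*(1/3921) = (-1648/563 + 3521/8432)*(1/3921) = -11913613/4747216*1/3921 = -11913613/18613833936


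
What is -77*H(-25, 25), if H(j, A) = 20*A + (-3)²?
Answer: -39193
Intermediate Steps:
H(j, A) = 9 + 20*A (H(j, A) = 20*A + 9 = 9 + 20*A)
-77*H(-25, 25) = -77*(9 + 20*25) = -77*(9 + 500) = -77*509 = -39193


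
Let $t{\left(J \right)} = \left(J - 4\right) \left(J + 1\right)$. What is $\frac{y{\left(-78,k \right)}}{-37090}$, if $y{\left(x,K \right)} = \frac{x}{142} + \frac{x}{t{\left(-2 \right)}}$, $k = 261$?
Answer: $\frac{481}{1316695} \approx 0.00036531$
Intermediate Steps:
$t{\left(J \right)} = \left(1 + J\right) \left(-4 + J\right)$ ($t{\left(J \right)} = \left(-4 + J\right) \left(1 + J\right) = \left(1 + J\right) \left(-4 + J\right)$)
$y{\left(x,K \right)} = \frac{37 x}{213}$ ($y{\left(x,K \right)} = \frac{x}{142} + \frac{x}{-4 + \left(-2\right)^{2} - -6} = x \frac{1}{142} + \frac{x}{-4 + 4 + 6} = \frac{x}{142} + \frac{x}{6} = \frac{37 x}{213}$)
$\frac{y{\left(-78,k \right)}}{-37090} = \frac{\frac{37}{213} \left(-78\right)}{-37090} = \left(- \frac{962}{71}\right) \left(- \frac{1}{37090}\right) = \frac{481}{1316695}$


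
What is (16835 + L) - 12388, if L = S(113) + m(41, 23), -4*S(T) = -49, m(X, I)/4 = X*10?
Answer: 24397/4 ≈ 6099.3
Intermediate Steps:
m(X, I) = 40*X (m(X, I) = 4*(X*10) = 4*(10*X) = 40*X)
S(T) = 49/4 (S(T) = -1/4*(-49) = 49/4)
L = 6609/4 (L = 49/4 + 40*41 = 49/4 + 1640 = 6609/4 ≈ 1652.3)
(16835 + L) - 12388 = (16835 + 6609/4) - 12388 = 73949/4 - 12388 = 24397/4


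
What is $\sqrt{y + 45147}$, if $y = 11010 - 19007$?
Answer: $5 \sqrt{1486} \approx 192.74$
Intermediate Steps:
$y = -7997$
$\sqrt{y + 45147} = \sqrt{-7997 + 45147} = \sqrt{37150} = 5 \sqrt{1486}$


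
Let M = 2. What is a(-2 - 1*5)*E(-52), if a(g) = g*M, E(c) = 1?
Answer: -14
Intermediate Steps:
a(g) = 2*g (a(g) = g*2 = 2*g)
a(-2 - 1*5)*E(-52) = (2*(-2 - 1*5))*1 = (2*(-2 - 5))*1 = (2*(-7))*1 = -14*1 = -14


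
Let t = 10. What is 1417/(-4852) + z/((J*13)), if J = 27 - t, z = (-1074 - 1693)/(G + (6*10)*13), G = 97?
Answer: -288064173/940400084 ≈ -0.30632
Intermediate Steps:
z = -2767/877 (z = (-1074 - 1693)/(97 + (6*10)*13) = -2767/(97 + 60*13) = -2767/(97 + 780) = -2767/877 ≈ -3.1551)
J = 17 (J = 27 - 1*10 = 27 - 10 = 17)
1417/(-4852) + z/((J*13)) = 1417/(-4852) - 2767/(877*(17*13)) = 1417*(-1/4852) - 2767/877/221 = -1417/4852 - 2767/877*1/221 = -1417/4852 - 2767/193817 = -288064173/940400084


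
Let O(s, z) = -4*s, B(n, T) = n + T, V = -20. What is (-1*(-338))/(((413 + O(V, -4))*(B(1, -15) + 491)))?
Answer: 338/235161 ≈ 0.0014373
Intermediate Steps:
B(n, T) = T + n
(-1*(-338))/(((413 + O(V, -4))*(B(1, -15) + 491))) = (-1*(-338))/(((413 - 4*(-20))*((-15 + 1) + 491))) = 338/(((413 + 80)*(-14 + 491))) = 338/((493*477)) = 338/235161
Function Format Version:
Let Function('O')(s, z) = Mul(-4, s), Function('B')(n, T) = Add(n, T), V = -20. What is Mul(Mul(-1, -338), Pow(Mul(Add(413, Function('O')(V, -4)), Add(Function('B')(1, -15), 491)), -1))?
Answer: Rational(338, 235161) ≈ 0.0014373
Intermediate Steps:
Function('B')(n, T) = Add(T, n)
Mul(Mul(-1, -338), Pow(Mul(Add(413, Function('O')(V, -4)), Add(Function('B')(1, -15), 491)), -1)) = Mul(Mul(-1, -338), Pow(Mul(Add(413, Mul(-4, -20)), Add(Add(-15, 1), 491)), -1)) = Mul(338, Pow(Mul(Add(413, 80), Add(-14, 491)), -1)) = Mul(338, Pow(Mul(493, 477), -1)) = Mul(338, Pow(235161, -1)) = Mul(338, Rational(1, 235161)) = Rational(338, 235161)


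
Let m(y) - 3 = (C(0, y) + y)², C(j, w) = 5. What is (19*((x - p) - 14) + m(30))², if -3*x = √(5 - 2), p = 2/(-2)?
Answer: 2887444/3 - 12426*√3 ≈ 9.4096e+5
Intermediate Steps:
m(y) = 3 + (5 + y)²
p = -1 (p = 2*(-½) = -1)
x = -√3/3 (x = -√(5 - 2)/3 = -√3/3 ≈ -0.57735)
(19*((x - p) - 14) + m(30))² = (19*((-√3/3 - 1*(-1)) - 14) + (3 + (5 + 30)²))² = (19*((-√3/3 + 1) - 14) + (3 + 35²))² = (19*((1 - √3/3) - 14) + (3 + 1225))² = (19*(-13 - √3/3) + 1228)² = ((-247 - 19*√3/3) + 1228)² = (981 - 19*√3/3)²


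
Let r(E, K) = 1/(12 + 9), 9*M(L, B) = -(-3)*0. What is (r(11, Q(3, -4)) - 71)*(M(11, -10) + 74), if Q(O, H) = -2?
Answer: -110260/21 ≈ -5250.5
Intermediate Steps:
M(L, B) = 0 (M(L, B) = (-(-3)*0)/9 = (-1*0)/9 = (⅑)*0 = 0)
r(E, K) = 1/21
(r(11, Q(3, -4)) - 71)*(M(11, -10) + 74) = (1/21 - 71)*(0 + 74) = -1490/21*74 = -110260/21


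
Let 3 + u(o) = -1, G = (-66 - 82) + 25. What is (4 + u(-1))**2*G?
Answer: 0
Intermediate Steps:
G = -123 (G = -148 + 25 = -123)
u(o) = -4 (u(o) = -3 - 1 = -4)
(4 + u(-1))**2*G = (4 - 4)**2*(-123) = 0**2*(-123) = 0*(-123) = 0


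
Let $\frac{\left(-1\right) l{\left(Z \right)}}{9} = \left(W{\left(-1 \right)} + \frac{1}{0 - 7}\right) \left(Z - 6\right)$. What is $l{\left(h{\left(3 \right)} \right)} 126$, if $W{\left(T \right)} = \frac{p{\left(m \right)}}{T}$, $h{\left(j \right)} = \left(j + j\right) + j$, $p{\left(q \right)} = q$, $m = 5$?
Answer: $17496$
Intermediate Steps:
$h{\left(j \right)} = 3 j$ ($h{\left(j \right)} = 2 j + j = 3 j$)
$W{\left(T \right)} = \frac{5}{T}$
$l{\left(Z \right)} = - \frac{1944}{7} + \frac{324 Z}{7}$ ($l{\left(Z \right)} = - 9 \left(\frac{5}{-1} + \frac{1}{0 - 7}\right) \left(Z - 6\right) = - 9 \left(5 \left(-1\right) + \frac{1}{-7}\right) \left(-6 + Z\right) = - 9 \left(-5 - \frac{1}{7}\right) \left(-6 + Z\right) = - 9 \left(- \frac{36 \left(-6 + Z\right)}{7}\right) = - 9 \left(\frac{216}{7} - \frac{36 Z}{7}\right) = - \frac{1944}{7} + \frac{324 Z}{7}$)
$l{\left(h{\left(3 \right)} \right)} 126 = \left(- \frac{1944}{7} + \frac{324 \cdot 3 \cdot 3}{7}\right) 126 = \left(- \frac{1944}{7} + \frac{324}{7} \cdot 9\right) 126 = \left(- \frac{1944}{7} + \frac{2916}{7}\right) 126 = \frac{972}{7} \cdot 126 = 17496$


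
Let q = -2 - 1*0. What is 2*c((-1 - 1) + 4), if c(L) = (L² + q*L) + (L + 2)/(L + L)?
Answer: 2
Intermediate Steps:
q = -2 (q = -2 + 0 = -2)
c(L) = L² - 2*L + (2 + L)/(2*L) (c(L) = (L² - 2*L) + (L + 2)/(L + L) = (L² - 2*L) + (2 + L)/((2*L)) = (L² - 2*L) + (2 + L)*(1/(2*L)) = (L² - 2*L) + (2 + L)/(2*L) = L² - 2*L + (2 + L)/(2*L))
2*c((-1 - 1) + 4) = 2*(½ + 1/((-1 - 1) + 4) + ((-1 - 1) + 4)² - 2*((-1 - 1) + 4)) = 2*(½ + 1/(-2 + 4) + (-2 + 4)² - 2*(-2 + 4)) = 2*(½ + 1/2 + 2² - 2*2) = 2*(½ + ½ + 4 - 4) = 2*1 = 2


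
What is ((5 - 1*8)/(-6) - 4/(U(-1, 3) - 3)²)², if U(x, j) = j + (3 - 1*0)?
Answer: 1/324 ≈ 0.0030864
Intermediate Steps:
U(x, j) = 3 + j (U(x, j) = j + (3 + 0) = j + 3 = 3 + j)
((5 - 1*8)/(-6) - 4/(U(-1, 3) - 3)²)² = ((5 - 1*8)/(-6) - 4/((3 + 3) - 3)²)² = ((5 - 8)*(-⅙) - 4/(6 - 3)²)² = (-3*(-⅙) - 4/(3²))² = (½ - 4/9)² = (1/18)² = 1/324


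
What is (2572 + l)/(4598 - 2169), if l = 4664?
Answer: 7236/2429 ≈ 2.9790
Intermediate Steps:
(2572 + l)/(4598 - 2169) = (2572 + 4664)/(4598 - 2169) = 7236/2429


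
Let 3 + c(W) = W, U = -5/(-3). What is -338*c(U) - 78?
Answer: 1118/3 ≈ 372.67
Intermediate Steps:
U = 5/3 (U = -5*(-1/3) = 5/3 ≈ 1.6667)
c(W) = -3 + W
-338*c(U) - 78 = -338*(-3 + 5/3) - 78 = -338*(-4/3) - 78 = 1352/3 - 78 = 1118/3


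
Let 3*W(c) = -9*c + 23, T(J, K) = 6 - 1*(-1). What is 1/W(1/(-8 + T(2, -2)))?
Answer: 3/32 ≈ 0.093750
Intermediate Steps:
T(J, K) = 7 (T(J, K) = 6 + 1 = 7)
W(c) = 23/3 - 3*c (W(c) = (-9*c + 23)/3 = (23 - 9*c)/3 = 23/3 - 3*c)
1/W(1/(-8 + T(2, -2))) = 1/(23/3 - 3/(-8 + 7)) = 1/(23/3 - 3/(-1)) = 1/(23/3 - 3*(-1)) = 1/(23/3 + 3) = 1/(32/3) = 3/32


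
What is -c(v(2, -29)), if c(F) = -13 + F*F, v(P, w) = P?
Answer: 9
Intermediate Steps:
c(F) = -13 + F**2
-c(v(2, -29)) = -(-13 + 2**2) = -(-13 + 4) = -1*(-9) = 9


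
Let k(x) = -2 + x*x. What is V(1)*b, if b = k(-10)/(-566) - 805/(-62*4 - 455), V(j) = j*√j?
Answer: 193368/198949 ≈ 0.97195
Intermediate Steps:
V(j) = j^(3/2)
k(x) = -2 + x²
b = 193368/198949 (b = (-2 + (-10)²)/(-566) - 805/(-62*4 - 455) = (-2 + 100)*(-1/566) - 805/(-248 - 455) = 98*(-1/566) - 805/(-703) = -49/283 - 805*(-1/703) = -49/283 + 805/703 = 193368/198949 ≈ 0.97195)
V(1)*b = 1^(3/2)*(193368/198949) = 1*(193368/198949) = 193368/198949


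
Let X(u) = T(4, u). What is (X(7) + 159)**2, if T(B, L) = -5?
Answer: 23716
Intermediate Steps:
X(u) = -5
(X(7) + 159)**2 = (-5 + 159)**2 = 154**2 = 23716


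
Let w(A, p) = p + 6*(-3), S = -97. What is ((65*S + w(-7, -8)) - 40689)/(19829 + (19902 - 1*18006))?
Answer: -9404/4345 ≈ -2.1643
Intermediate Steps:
w(A, p) = -18 + p (w(A, p) = p - 18 = -18 + p)
((65*S + w(-7, -8)) - 40689)/(19829 + (19902 - 1*18006)) = ((65*(-97) + (-18 - 8)) - 40689)/(19829 + (19902 - 1*18006)) = ((-6305 - 26) - 40689)/(19829 + (19902 - 18006)) = (-6331 - 40689)/(19829 + 1896) = -47020/21725 = -47020*1/21725 = -9404/4345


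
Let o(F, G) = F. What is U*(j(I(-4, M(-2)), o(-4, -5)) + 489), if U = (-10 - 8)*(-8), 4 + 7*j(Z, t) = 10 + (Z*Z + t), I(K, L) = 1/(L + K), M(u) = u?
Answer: 493204/7 ≈ 70458.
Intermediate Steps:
I(K, L) = 1/(K + L)
j(Z, t) = 6/7 + t/7 + Z²/7 (j(Z, t) = -4/7 + (10 + (Z*Z + t))/7 = -4/7 + (10 + (Z² + t))/7 = -4/7 + (10 + (t + Z²))/7 = -4/7 + (10 + t + Z²)/7 = -4/7 + (10/7 + t/7 + Z²/7) = 6/7 + t/7 + Z²/7)
U = 144 (U = -18*(-8) = 144)
U*(j(I(-4, M(-2)), o(-4, -5)) + 489) = 144*((6/7 + (⅐)*(-4) + (1/(-4 - 2))²/7) + 489) = 144*((6/7 - 4/7 + (1/(-6))²/7) + 489) = 144*((6/7 - 4/7 + (-⅙)²/7) + 489) = 144*((6/7 - 4/7 + (⅐)*(1/36)) + 489) = 144*((6/7 - 4/7 + 1/252) + 489) = 144*(73/252 + 489) = 144*(123301/252) = 493204/7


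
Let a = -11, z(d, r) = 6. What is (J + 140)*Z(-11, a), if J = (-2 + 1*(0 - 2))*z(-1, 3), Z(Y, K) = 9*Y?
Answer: -11484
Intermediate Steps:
J = -24 (J = (-2 + 1*(0 - 2))*6 = (-2 + 1*(-2))*6 = (-2 - 2)*6 = -4*6 = -24)
(J + 140)*Z(-11, a) = (-24 + 140)*(9*(-11)) = 116*(-99) = -11484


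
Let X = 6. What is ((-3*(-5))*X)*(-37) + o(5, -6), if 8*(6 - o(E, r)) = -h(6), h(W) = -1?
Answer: -26593/8 ≈ -3324.1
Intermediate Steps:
o(E, r) = 47/8 (o(E, r) = 6 - (-1)*(-1)/8 = 6 - ⅛*1 = 6 - ⅛ = 47/8)
((-3*(-5))*X)*(-37) + o(5, -6) = (-3*(-5)*6)*(-37) + 47/8 = (15*6)*(-37) + 47/8 = 90*(-37) + 47/8 = -3330 + 47/8 = -26593/8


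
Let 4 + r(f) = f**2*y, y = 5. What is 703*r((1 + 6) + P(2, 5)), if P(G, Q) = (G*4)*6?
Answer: 10630063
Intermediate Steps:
P(G, Q) = 24*G (P(G, Q) = (4*G)*6 = 24*G)
r(f) = -4 + 5*f**2 (r(f) = -4 + f**2*5 = -4 + 5*f**2)
703*r((1 + 6) + P(2, 5)) = 703*(-4 + 5*((1 + 6) + 24*2)**2) = 703*(-4 + 5*(7 + 48)**2) = 703*(-4 + 5*55**2) = 703*(-4 + 5*3025) = 703*(-4 + 15125) = 703*15121 = 10630063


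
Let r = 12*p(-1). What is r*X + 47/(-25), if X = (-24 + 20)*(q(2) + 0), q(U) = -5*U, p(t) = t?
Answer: -12047/25 ≈ -481.88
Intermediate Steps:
X = 40 (X = (-24 + 20)*(-5*2 + 0) = -4*(-10 + 0) = -4*(-10) = 40)
r = -12 (r = 12*(-1) = -12)
r*X + 47/(-25) = -12*40 + 47/(-25) = -480 + 47*(-1/25) = -480 - 47/25 = -12047/25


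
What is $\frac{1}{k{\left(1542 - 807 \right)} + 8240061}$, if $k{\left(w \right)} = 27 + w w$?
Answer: $\frac{1}{8780313} \approx 1.1389 \cdot 10^{-7}$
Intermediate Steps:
$k{\left(w \right)} = 27 + w^{2}$
$\frac{1}{k{\left(1542 - 807 \right)} + 8240061} = \frac{1}{\left(27 + \left(1542 - 807\right)^{2}\right) + 8240061} = \frac{1}{\left(27 + 735^{2}\right) + 8240061} = \frac{1}{\left(27 + 540225\right) + 8240061} = \frac{1}{540252 + 8240061} = \frac{1}{8780313}$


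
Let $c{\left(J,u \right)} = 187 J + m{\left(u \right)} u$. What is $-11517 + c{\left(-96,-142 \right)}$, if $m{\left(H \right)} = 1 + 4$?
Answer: $-30179$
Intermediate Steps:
$m{\left(H \right)} = 5$
$c{\left(J,u \right)} = 5 u + 187 J$ ($c{\left(J,u \right)} = 187 J + 5 u = 5 u + 187 J$)
$-11517 + c{\left(-96,-142 \right)} = -11517 + \left(5 \left(-142\right) + 187 \left(-96\right)\right) = -11517 - 18662 = -30179$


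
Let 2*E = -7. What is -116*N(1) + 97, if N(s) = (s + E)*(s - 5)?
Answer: -1063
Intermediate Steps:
E = -7/2 (E = (½)*(-7) = -7/2 ≈ -3.5000)
N(s) = (-5 + s)*(-7/2 + s) (N(s) = (s - 7/2)*(s - 5) = (-7/2 + s)*(-5 + s) = (-5 + s)*(-7/2 + s))
-116*N(1) + 97 = -116*(35/2 + 1² - 17/2*1) + 97 = -116*(35/2 + 1 - 17/2) + 97 = -116*10 + 97 = -1160 + 97 = -1063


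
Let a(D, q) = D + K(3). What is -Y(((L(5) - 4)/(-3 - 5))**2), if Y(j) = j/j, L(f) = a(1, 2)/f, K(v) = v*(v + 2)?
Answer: -1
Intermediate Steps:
K(v) = v*(2 + v)
a(D, q) = 15 + D (a(D, q) = D + 3*(2 + 3) = D + 3*5 = D + 15 = 15 + D)
L(f) = 16/f (L(f) = (15 + 1)/f = 16/f)
Y(j) = 1
-Y(((L(5) - 4)/(-3 - 5))**2) = -1*1 = -1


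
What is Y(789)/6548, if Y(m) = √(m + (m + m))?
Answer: 3*√263/6548 ≈ 0.0074300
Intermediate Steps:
Y(m) = √3*√m (Y(m) = √(m + 2*m) = √(3*m) = √3*√m)
Y(789)/6548 = (√3*√789)/6548 = (3*√263)*(1/6548) = 3*√263/6548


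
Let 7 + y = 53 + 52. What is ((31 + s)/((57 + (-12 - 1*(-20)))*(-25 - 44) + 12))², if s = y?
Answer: 1849/2223081 ≈ 0.00083173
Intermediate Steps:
y = 98 (y = -7 + (53 + 52) = -7 + 105 = 98)
s = 98
((31 + s)/((57 + (-12 - 1*(-20)))*(-25 - 44) + 12))² = ((31 + 98)/((57 + (-12 - 1*(-20)))*(-25 - 44) + 12))² = (129/((57 + (-12 + 20))*(-69) + 12))² = (129/((57 + 8)*(-69) + 12))² = (129/(65*(-69) + 12))² = (129/(-4485 + 12))² = (129/(-4473))² = (129*(-1/4473))² = (-43/1491)² = 1849/2223081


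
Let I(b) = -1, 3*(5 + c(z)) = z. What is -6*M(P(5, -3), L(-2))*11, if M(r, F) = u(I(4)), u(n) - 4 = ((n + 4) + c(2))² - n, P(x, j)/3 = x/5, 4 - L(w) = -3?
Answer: -1342/3 ≈ -447.33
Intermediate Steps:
c(z) = -5 + z/3
L(w) = 7 (L(w) = 4 - 1*(-3) = 4 + 3 = 7)
P(x, j) = 3*x/5 (P(x, j) = 3*(x/5) = 3*x/5)
u(n) = 4 + (-⅓ + n)² - n (u(n) = 4 + (((n + 4) + (-5 + (⅓)*2))² - n) = 4 + (((4 + n) + (-5 + ⅔))² - n) = 4 + (((4 + n) - 13/3)² - n) = 4 + ((-⅓ + n)² - n) = 4 + (-⅓ + n)² - n)
M(r, F) = 61/9 (M(r, F) = 37/9 + (-1)² - 5/3*(-1) = 37/9 + 1 + 5/3 = 61/9)
-6*M(P(5, -3), L(-2))*11 = -6*61/9*11 = -122/3*11 = -1342/3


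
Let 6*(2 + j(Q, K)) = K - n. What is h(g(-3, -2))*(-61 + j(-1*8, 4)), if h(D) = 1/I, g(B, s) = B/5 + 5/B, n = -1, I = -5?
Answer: 373/30 ≈ 12.433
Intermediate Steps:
g(B, s) = 5/B + B/5 (g(B, s) = B*(1/5) + 5/B = B/5 + 5/B = 5/B + B/5)
h(D) = -1/5 (h(D) = 1/(-5) = -1/5)
j(Q, K) = -11/6 + K/6 (j(Q, K) = -2 + (K - 1*(-1))/6 = -2 + (K + 1)/6 = -2 + (1 + K)/6 = -2 + (1/6 + K/6) = -11/6 + K/6)
h(g(-3, -2))*(-61 + j(-1*8, 4)) = -(-61 + (-11/6 + (1/6)*4))/5 = -(-61 + (-11/6 + 2/3))/5 = -(-61 - 7/6)/5 = -1/5*(-373/6) = 373/30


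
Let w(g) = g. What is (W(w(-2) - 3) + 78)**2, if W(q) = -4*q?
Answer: 9604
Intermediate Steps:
(W(w(-2) - 3) + 78)**2 = (-4*(-2 - 3) + 78)**2 = (-4*(-5) + 78)**2 = (20 + 78)**2 = 98**2 = 9604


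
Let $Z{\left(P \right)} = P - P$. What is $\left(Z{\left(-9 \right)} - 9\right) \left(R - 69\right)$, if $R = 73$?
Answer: $-36$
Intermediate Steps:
$Z{\left(P \right)} = 0$
$\left(Z{\left(-9 \right)} - 9\right) \left(R - 69\right) = \left(0 - 9\right) \left(73 - 69\right) = \left(-9\right) 4 = -36$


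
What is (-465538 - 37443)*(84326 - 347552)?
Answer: 132397676706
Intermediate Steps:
(-465538 - 37443)*(84326 - 347552) = -502981*(-263226) = 132397676706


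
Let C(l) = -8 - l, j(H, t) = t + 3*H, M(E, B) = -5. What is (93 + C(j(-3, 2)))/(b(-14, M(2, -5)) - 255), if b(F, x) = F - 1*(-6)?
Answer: -92/263 ≈ -0.34981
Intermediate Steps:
b(F, x) = 6 + F (b(F, x) = F + 6 = 6 + F)
(93 + C(j(-3, 2)))/(b(-14, M(2, -5)) - 255) = (93 + (-8 - (2 + 3*(-3))))/((6 - 14) - 255) = (93 + (-8 - (2 - 9)))/(-8 - 255) = (93 + (-8 - 1*(-7)))/(-263) = (93 + (-8 + 7))*(-1/263) = (93 - 1)*(-1/263) = 92*(-1/263) = -92/263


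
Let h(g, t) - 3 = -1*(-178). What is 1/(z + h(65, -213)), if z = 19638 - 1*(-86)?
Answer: 1/19905 ≈ 5.0239e-5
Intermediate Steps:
h(g, t) = 181 (h(g, t) = 3 - 1*(-178) = 3 + 178 = 181)
z = 19724 (z = 19638 + 86 = 19724)
1/(z + h(65, -213)) = 1/(19724 + 181) = 1/19905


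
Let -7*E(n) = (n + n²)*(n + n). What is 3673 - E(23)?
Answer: 51103/7 ≈ 7300.4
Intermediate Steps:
E(n) = -2*n*(n + n²)/7 (E(n) = -(n + n²)*(n + n)/7 = -(n + n²)*2*n/7 = -2*n*(n + n²)/7)
3673 - E(23) = 3673 - 2*23²*(-1 - 1*23)/7 = 3673 - 2*529*(-1 - 23)/7 = 3673 - 2*529*(-24)/7 = 3673 - 1*(-25392/7) = 3673 + 25392/7 = 51103/7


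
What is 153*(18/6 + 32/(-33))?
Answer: 3417/11 ≈ 310.64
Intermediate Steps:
153*(18/6 + 32/(-33)) = 153*(18*(⅙) + 32*(-1/33)) = 153*(3 - 32/33) = 153*(67/33) = 3417/11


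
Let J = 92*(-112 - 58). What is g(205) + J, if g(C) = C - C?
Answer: -15640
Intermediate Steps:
J = -15640 (J = 92*(-170) = -15640)
g(C) = 0
g(205) + J = 0 - 15640 = -15640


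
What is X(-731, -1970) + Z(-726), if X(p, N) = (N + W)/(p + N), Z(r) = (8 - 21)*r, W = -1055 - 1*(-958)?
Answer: 25494105/2701 ≈ 9438.8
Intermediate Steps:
W = -97 (W = -1055 + 958 = -97)
Z(r) = -13*r
X(p, N) = (-97 + N)/(N + p) (X(p, N) = (N - 97)/(p + N) = (-97 + N)/(N + p))
X(-731, -1970) + Z(-726) = (-97 - 1970)/(-1970 - 731) - 13*(-726) = -2067/(-2701) + 9438 = -1/2701*(-2067) + 9438 = 2067/2701 + 9438 = 25494105/2701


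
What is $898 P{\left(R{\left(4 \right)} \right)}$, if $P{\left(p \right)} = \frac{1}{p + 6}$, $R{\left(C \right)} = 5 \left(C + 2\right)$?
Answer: $\frac{449}{18} \approx 24.944$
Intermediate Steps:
$R{\left(C \right)} = 10 + 5 C$ ($R{\left(C \right)} = 5 \left(2 + C\right) = 10 + 5 C$)
$P{\left(p \right)} = \frac{1}{6 + p}$
$898 P{\left(R{\left(4 \right)} \right)} = \frac{898}{6 + \left(10 + 5 \cdot 4\right)} = \frac{898}{6 + \left(10 + 20\right)} = \frac{898}{6 + 30} = \frac{898}{36} = 898 \cdot \frac{1}{36} = \frac{449}{18}$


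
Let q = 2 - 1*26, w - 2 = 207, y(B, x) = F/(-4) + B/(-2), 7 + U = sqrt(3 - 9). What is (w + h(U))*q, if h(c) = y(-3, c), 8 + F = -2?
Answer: -5112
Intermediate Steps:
F = -10 (F = -8 - 2 = -10)
U = -7 + I*sqrt(6) (U = -7 + sqrt(3 - 9) = -7 + sqrt(-6) = -7 + I*sqrt(6) ≈ -7.0 + 2.4495*I)
y(B, x) = 5/2 - B/2 (y(B, x) = -10/(-4) + B/(-2) = -10*(-1/4) + B*(-1/2) = 5/2 - B/2)
w = 209 (w = 2 + 207 = 209)
h(c) = 4 (h(c) = 5/2 - 1/2*(-3) = 5/2 + 3/2 = 4)
q = -24 (q = 2 - 26 = -24)
(w + h(U))*q = (209 + 4)*(-24) = 213*(-24) = -5112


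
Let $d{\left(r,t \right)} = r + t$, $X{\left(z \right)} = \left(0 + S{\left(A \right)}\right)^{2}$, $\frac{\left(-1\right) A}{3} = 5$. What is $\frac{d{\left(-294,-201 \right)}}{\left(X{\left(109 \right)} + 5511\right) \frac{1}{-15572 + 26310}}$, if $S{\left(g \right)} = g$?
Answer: $- \frac{885885}{956} \approx -926.66$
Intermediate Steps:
$A = -15$ ($A = \left(-3\right) 5 = -15$)
$X{\left(z \right)} = 225$ ($X{\left(z \right)} = \left(0 - 15\right)^{2} = \left(-15\right)^{2} = 225$)
$\frac{d{\left(-294,-201 \right)}}{\left(X{\left(109 \right)} + 5511\right) \frac{1}{-15572 + 26310}} = \frac{-294 - 201}{\left(225 + 5511\right) \frac{1}{-15572 + 26310}} = - \frac{495}{5736 \cdot \frac{1}{10738}} = - \frac{495}{\frac{2868}{5369}} = \left(-495\right) \frac{5369}{2868} = - \frac{885885}{956}$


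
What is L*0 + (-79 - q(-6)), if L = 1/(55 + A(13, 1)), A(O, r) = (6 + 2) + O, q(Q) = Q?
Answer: -73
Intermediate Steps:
A(O, r) = 8 + O
L = 1/76 (L = 1/(55 + (8 + 13)) = 1/(55 + 21) = 1/76 ≈ 0.013158)
L*0 + (-79 - q(-6)) = (1/76)*0 + (-79 - 1*(-6)) = 0 + (-79 + 6) = 0 - 73 = -73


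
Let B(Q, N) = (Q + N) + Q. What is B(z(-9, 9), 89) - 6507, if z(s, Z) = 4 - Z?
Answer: -6428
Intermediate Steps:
B(Q, N) = N + 2*Q (B(Q, N) = (N + Q) + Q = N + 2*Q)
B(z(-9, 9), 89) - 6507 = (89 + 2*(4 - 1*9)) - 6507 = (89 + 2*(4 - 9)) - 6507 = (89 + 2*(-5)) - 6507 = (89 - 10) - 6507 = 79 - 6507 = -6428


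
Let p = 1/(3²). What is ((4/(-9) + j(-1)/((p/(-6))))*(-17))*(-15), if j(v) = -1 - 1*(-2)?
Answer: -41650/3 ≈ -13883.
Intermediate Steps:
p = ⅑ (p = 1/9 = ⅑ ≈ 0.11111)
j(v) = 1 (j(v) = -1 + 2 = 1)
((4/(-9) + j(-1)/((p/(-6))))*(-17))*(-15) = ((4/(-9) + 1/((⅑)/(-6)))*(-17))*(-15) = ((4*(-⅑) + 1/((⅑)*(-⅙)))*(-17))*(-15) = ((-4/9 + 1/(-1/54))*(-17))*(-15) = ((-4/9 + 1*(-54))*(-17))*(-15) = ((-4/9 - 54)*(-17))*(-15) = -490/9*(-17)*(-15) = (8330/9)*(-15) = -41650/3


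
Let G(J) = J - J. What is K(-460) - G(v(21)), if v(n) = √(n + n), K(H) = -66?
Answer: -66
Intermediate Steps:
v(n) = √2*√n (v(n) = √(2*n) = √2*√n)
G(J) = 0
K(-460) - G(v(21)) = -66 - 1*0 = -66 + 0 = -66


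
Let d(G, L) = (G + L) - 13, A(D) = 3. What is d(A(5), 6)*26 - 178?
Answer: -282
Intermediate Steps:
d(G, L) = -13 + G + L
d(A(5), 6)*26 - 178 = (-13 + 3 + 6)*26 - 178 = -4*26 - 178 = -104 - 178 = -282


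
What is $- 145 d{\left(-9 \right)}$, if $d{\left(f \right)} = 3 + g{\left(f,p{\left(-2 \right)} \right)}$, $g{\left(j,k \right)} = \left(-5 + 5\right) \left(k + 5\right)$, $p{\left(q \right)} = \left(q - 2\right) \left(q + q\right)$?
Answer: $-435$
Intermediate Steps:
$p{\left(q \right)} = 2 q \left(-2 + q\right)$ ($p{\left(q \right)} = \left(-2 + q\right) 2 q = 2 q \left(-2 + q\right)$)
$g{\left(j,k \right)} = 0$ ($g{\left(j,k \right)} = 0 \left(5 + k\right) = 0$)
$d{\left(f \right)} = 3$ ($d{\left(f \right)} = 3 + 0 = 3$)
$- 145 d{\left(-9 \right)} = \left(-145\right) 3 = -435$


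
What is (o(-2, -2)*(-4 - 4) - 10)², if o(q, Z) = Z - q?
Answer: 100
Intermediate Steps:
(o(-2, -2)*(-4 - 4) - 10)² = ((-2 - 1*(-2))*(-4 - 4) - 10)² = ((-2 + 2)*(-8) - 10)² = (0*(-8) - 10)² = (0 - 10)² = (-10)² = 100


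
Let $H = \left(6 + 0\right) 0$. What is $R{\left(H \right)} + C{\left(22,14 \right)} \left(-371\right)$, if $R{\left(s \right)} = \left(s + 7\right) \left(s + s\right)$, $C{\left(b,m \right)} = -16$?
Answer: $5936$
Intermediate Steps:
$H = 0$ ($H = 6 \cdot 0 = 0$)
$R{\left(s \right)} = 2 s \left(7 + s\right)$ ($R{\left(s \right)} = \left(7 + s\right) 2 s = 2 s \left(7 + s\right)$)
$R{\left(H \right)} + C{\left(22,14 \right)} \left(-371\right) = 2 \cdot 0 \left(7 + 0\right) - -5936 = 2 \cdot 0 \cdot 7 + 5936 = 0 + 5936 = 5936$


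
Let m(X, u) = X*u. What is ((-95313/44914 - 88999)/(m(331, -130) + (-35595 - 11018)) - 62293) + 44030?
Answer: -73526962599227/4026225702 ≈ -18262.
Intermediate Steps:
((-95313/44914 - 88999)/(m(331, -130) + (-35595 - 11018)) - 62293) + 44030 = ((-95313/44914 - 88999)/(331*(-130) + (-35595 - 11018)) - 62293) + 44030 = ((-95313*1/44914 - 88999)/(-43030 - 46613) - 62293) + 44030 = ((-95313/44914 - 88999)/(-89643) - 62293) + 44030 = (-3997396399/44914*(-1/89643) - 62293) + 44030 = (3997396399/4026225702 - 62293) + 44030 = -250801680258287/4026225702 + 44030 = -73526962599227/4026225702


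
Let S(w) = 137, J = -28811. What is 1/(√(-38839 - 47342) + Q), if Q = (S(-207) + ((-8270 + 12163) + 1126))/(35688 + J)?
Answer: 35457812/4075795734685 - 47293129*I*√86181/4075795734685 ≈ 8.6996e-6 - 0.0034064*I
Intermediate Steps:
Q = 5156/6877 (Q = (137 + ((-8270 + 12163) + 1126))/(35688 - 28811) = (137 + (3893 + 1126))/6877 = (137 + 5019)*(1/6877) = 5156*(1/6877) = 5156/6877 ≈ 0.74975)
1/(√(-38839 - 47342) + Q) = 1/(√(-38839 - 47342) + 5156/6877) = 1/(√(-86181) + 5156/6877) = 1/(I*√86181 + 5156/6877) = 1/(5156/6877 + I*√86181)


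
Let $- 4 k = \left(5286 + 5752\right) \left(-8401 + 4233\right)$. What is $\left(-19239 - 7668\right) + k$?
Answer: $11474689$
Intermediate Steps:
$k = 11501596$ ($k = - \frac{\left(5286 + 5752\right) \left(-8401 + 4233\right)}{4} = - \frac{11038 \left(-4168\right)}{4} = \left(- \frac{1}{4}\right) \left(-46006384\right) = 11501596$)
$\left(-19239 - 7668\right) + k = \left(-19239 - 7668\right) + 11501596 = -26907 + 11501596 = 11474689$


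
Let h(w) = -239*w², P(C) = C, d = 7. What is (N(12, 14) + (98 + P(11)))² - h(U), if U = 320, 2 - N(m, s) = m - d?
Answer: 24484836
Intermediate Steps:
N(m, s) = 9 - m (N(m, s) = 2 - (m - 1*7) = 2 - (m - 7) = 2 - (-7 + m) = 2 + (7 - m) = 9 - m)
(N(12, 14) + (98 + P(11)))² - h(U) = ((9 - 1*12) + (98 + 11))² - (-239)*320² = ((9 - 12) + 109)² - (-239)*102400 = (-3 + 109)² - 1*(-24473600) = 106² + 24473600 = 11236 + 24473600 = 24484836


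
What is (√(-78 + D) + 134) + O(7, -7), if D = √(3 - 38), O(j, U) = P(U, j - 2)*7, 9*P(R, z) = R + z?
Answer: 1192/9 + √(-78 + I*√35) ≈ 132.78 + 8.8381*I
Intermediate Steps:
P(R, z) = R/9 + z/9 (P(R, z) = (R + z)/9 = R/9 + z/9)
O(j, U) = -14/9 + 7*U/9 + 7*j/9 (O(j, U) = (U/9 + (j - 2)/9)*7 = (U/9 + (-2 + j)/9)*7 = (U/9 + (-2/9 + j/9))*7 = (-2/9 + U/9 + j/9)*7 = -14/9 + 7*U/9 + 7*j/9)
D = I*√35 (D = √(-35) = I*√35 ≈ 5.9161*I)
(√(-78 + D) + 134) + O(7, -7) = (√(-78 + I*√35) + 134) + (-14/9 + (7/9)*(-7) + (7/9)*7) = (134 + √(-78 + I*√35)) + (-14/9 - 49/9 + 49/9) = (134 + √(-78 + I*√35)) - 14/9 = 1192/9 + √(-78 + I*√35)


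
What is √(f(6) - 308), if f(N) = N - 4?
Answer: 3*I*√34 ≈ 17.493*I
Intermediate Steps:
f(N) = -4 + N
√(f(6) - 308) = √((-4 + 6) - 308) = √(2 - 308) = √(-306) = 3*I*√34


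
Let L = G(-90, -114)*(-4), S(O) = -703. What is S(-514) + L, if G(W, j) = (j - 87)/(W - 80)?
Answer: -60157/85 ≈ -707.73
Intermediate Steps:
G(W, j) = (-87 + j)/(-80 + W)
L = -402/85 (L = ((-87 - 114)/(-80 - 90))*(-4) = (-201/(-170))*(-4) = -1/170*(-201)*(-4) = (201/170)*(-4) = -402/85 ≈ -4.7294)
S(-514) + L = -703 - 402/85 = -60157/85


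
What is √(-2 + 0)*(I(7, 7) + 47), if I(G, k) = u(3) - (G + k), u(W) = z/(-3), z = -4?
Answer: 103*I*√2/3 ≈ 48.555*I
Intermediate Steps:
u(W) = 4/3 (u(W) = -4/(-3) = -4*(-⅓) = 4/3)
I(G, k) = 4/3 - G - k (I(G, k) = 4/3 - (G + k) = 4/3 + (-G - k) = 4/3 - G - k)
√(-2 + 0)*(I(7, 7) + 47) = √(-2 + 0)*((4/3 - 1*7 - 1*7) + 47) = √(-2)*((4/3 - 7 - 7) + 47) = (I*√2)*(-38/3 + 47) = (I*√2)*(103/3) = 103*I*√2/3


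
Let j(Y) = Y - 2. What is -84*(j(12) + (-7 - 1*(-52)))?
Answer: -4620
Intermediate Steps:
j(Y) = -2 + Y
-84*(j(12) + (-7 - 1*(-52))) = -84*((-2 + 12) + (-7 - 1*(-52))) = -84*(10 + (-7 + 52)) = -84*(10 + 45) = -84*55 = -4620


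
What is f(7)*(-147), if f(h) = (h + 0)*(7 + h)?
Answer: -14406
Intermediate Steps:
f(h) = h*(7 + h)
f(7)*(-147) = (7*(7 + 7))*(-147) = (7*14)*(-147) = 98*(-147) = -14406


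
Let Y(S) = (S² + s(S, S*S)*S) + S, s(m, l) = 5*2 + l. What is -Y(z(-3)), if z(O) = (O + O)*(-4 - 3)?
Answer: -76314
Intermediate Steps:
s(m, l) = 10 + l
z(O) = -14*O (z(O) = (2*O)*(-7) = -14*O)
Y(S) = S + S² + S*(10 + S²) (Y(S) = (S² + (10 + S*S)*S) + S = (S² + (10 + S²)*S) + S = (S² + S*(10 + S²)) + S = S + S² + S*(10 + S²))
-Y(z(-3)) = -(-14*(-3))*(11 - 14*(-3) + (-14*(-3))²) = -42*(11 + 42 + 42²) = -42*(11 + 42 + 1764) = -42*1817 = -1*76314 = -76314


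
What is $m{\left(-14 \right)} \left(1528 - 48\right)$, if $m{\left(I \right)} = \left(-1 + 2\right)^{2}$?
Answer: $1480$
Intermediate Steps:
$m{\left(I \right)} = 1$ ($m{\left(I \right)} = 1^{2} = 1$)
$m{\left(-14 \right)} \left(1528 - 48\right) = 1 \left(1528 - 48\right) = 1 \cdot 1480 = 1480$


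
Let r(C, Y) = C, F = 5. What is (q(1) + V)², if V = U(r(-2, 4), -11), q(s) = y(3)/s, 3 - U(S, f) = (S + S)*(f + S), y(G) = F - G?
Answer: 2209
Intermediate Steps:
y(G) = 5 - G
U(S, f) = 3 - 2*S*(S + f) (U(S, f) = 3 - (S + S)*(f + S) = 3 - 2*S*(S + f))
q(s) = 2/s (q(s) = (5 - 1*3)/s = (5 - 3)/s = 2/s)
V = -49 (V = 3 - 2*(-2)² - 2*(-2)*(-11) = 3 - 2*4 - 44 = 3 - 8 - 44 = -49)
(q(1) + V)² = (2/1 - 49)² = (2*1 - 49)² = (2 - 49)² = (-47)² = 2209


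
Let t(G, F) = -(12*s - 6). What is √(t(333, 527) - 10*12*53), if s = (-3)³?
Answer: 3*I*√670 ≈ 77.653*I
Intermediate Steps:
s = -27
t(G, F) = 330 (t(G, F) = -(12*(-27) - 6) = -(-324 - 6) = -1*(-330) = 330)
√(t(333, 527) - 10*12*53) = √(330 - 10*12*53) = √(330 - 120*53) = √(330 - 6360) = √(-6030) = 3*I*√670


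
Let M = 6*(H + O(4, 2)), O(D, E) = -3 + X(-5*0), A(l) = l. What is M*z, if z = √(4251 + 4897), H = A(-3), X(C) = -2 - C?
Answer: -96*√2287 ≈ -4591.0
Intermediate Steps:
H = -3
z = 2*√2287 (z = √9148 = 2*√2287 ≈ 95.645)
O(D, E) = -5 (O(D, E) = -3 + (-2 - (-5)*0) = -3 + (-2 - 1*0) = -3 + (-2 + 0) = -3 - 2 = -5)
M = -48 (M = 6*(-3 - 5) = 6*(-8) = -48)
M*z = -96*√2287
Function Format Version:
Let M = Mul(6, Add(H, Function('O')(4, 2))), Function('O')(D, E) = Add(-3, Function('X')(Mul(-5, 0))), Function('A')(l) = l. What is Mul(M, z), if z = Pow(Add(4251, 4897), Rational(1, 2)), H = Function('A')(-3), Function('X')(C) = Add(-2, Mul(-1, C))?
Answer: Mul(-96, Pow(2287, Rational(1, 2))) ≈ -4591.0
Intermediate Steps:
H = -3
z = Mul(2, Pow(2287, Rational(1, 2))) (z = Pow(9148, Rational(1, 2)) = Mul(2, Pow(2287, Rational(1, 2))) ≈ 95.645)
Function('O')(D, E) = -5 (Function('O')(D, E) = Add(-3, Add(-2, Mul(-1, Mul(-5, 0)))) = Add(-3, Add(-2, Mul(-1, 0))) = Add(-3, Add(-2, 0)) = Add(-3, -2) = -5)
M = -48 (M = Mul(6, Add(-3, -5)) = Mul(6, -8) = -48)
Mul(M, z) = Mul(-48, Mul(2, Pow(2287, Rational(1, 2)))) = Mul(-96, Pow(2287, Rational(1, 2)))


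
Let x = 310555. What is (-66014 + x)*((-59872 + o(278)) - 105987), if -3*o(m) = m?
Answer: -121745959555/3 ≈ -4.0582e+10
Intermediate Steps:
o(m) = -m/3
(-66014 + x)*((-59872 + o(278)) - 105987) = (-66014 + 310555)*((-59872 - ⅓*278) - 105987) = 244541*((-59872 - 278/3) - 105987) = 244541*(-179894/3 - 105987) = 244541*(-497855/3) = -121745959555/3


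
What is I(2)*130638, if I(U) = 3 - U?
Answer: 130638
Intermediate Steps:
I(2)*130638 = (3 - 1*2)*130638 = (3 - 2)*130638 = 1*130638 = 130638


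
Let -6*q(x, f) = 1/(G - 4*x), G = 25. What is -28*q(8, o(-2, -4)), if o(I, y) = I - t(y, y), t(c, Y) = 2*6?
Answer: -⅔ ≈ -0.66667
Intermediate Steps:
t(c, Y) = 12
o(I, y) = -12 + I (o(I, y) = I - 1*12 = I - 12 = -12 + I)
q(x, f) = -1/(6*(25 - 4*x))
-28*q(8, o(-2, -4)) = -14/(3*(-25 + 4*8)) = -14/(3*(-25 + 32)) = -14/(3*7) = -28*1/42 = -⅔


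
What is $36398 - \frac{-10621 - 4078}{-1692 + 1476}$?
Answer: $\frac{7847269}{216} \approx 36330.0$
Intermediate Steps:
$36398 - \frac{-10621 - 4078}{-1692 + 1476} = 36398 - - \frac{14699}{-216} = 36398 - \left(-14699\right) \left(- \frac{1}{216}\right) = 36398 - \frac{14699}{216} = \frac{7847269}{216}$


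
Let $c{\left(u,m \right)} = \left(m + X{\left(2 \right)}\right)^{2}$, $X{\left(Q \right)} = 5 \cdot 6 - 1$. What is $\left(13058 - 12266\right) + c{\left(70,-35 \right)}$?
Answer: $828$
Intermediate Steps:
$X{\left(Q \right)} = 29$ ($X{\left(Q \right)} = 30 - 1 = 29$)
$c{\left(u,m \right)} = \left(29 + m\right)^{2}$ ($c{\left(u,m \right)} = \left(m + 29\right)^{2} = \left(29 + m\right)^{2}$)
$\left(13058 - 12266\right) + c{\left(70,-35 \right)} = \left(13058 - 12266\right) + \left(29 - 35\right)^{2} = 792 + \left(-6\right)^{2} = 792 + 36 = 828$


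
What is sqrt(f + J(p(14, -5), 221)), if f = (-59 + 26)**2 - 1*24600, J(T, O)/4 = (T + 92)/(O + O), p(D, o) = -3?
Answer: I*sqrt(1148261413)/221 ≈ 153.33*I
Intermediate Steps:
J(T, O) = 2*(92 + T)/O (J(T, O) = 4*((T + 92)/(O + O)) = 4*((92 + T)/((2*O))) = 4*((92 + T)*(1/(2*O))) = 4*((92 + T)/(2*O)) = 2*(92 + T)/O)
f = -23511 (f = (-33)**2 - 24600 = 1089 - 24600 = -23511)
sqrt(f + J(p(14, -5), 221)) = sqrt(-23511 + 2*(92 - 3)/221) = sqrt(-23511 + 2*(1/221)*89) = sqrt(-23511 + 178/221) = sqrt(-5195753/221) = I*sqrt(1148261413)/221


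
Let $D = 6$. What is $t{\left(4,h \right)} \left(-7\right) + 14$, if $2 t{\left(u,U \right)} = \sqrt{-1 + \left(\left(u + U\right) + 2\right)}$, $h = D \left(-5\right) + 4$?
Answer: $14 - \frac{7 i \sqrt{21}}{2} \approx 14.0 - 16.039 i$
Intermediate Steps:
$h = -26$ ($h = 6 \left(-5\right) + 4 = -30 + 4 = -26$)
$t{\left(u,U \right)} = \frac{\sqrt{1 + U + u}}{2}$ ($t{\left(u,U \right)} = \frac{\sqrt{-1 + \left(\left(u + U\right) + 2\right)}}{2} = \frac{\sqrt{-1 + \left(\left(U + u\right) + 2\right)}}{2} = \frac{\sqrt{-1 + \left(2 + U + u\right)}}{2} = \frac{\sqrt{1 + U + u}}{2}$)
$t{\left(4,h \right)} \left(-7\right) + 14 = \frac{\sqrt{1 - 26 + 4}}{2} \left(-7\right) + 14 = \frac{\sqrt{-21}}{2} \left(-7\right) + 14 = \frac{i \sqrt{21}}{2} \left(-7\right) + 14 = - \frac{7 i \sqrt{21}}{2} + 14 = 14 - \frac{7 i \sqrt{21}}{2}$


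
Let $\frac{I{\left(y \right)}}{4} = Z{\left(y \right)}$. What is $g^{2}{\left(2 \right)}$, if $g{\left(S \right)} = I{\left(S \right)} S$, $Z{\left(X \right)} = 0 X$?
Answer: $0$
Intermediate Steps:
$Z{\left(X \right)} = 0$
$I{\left(y \right)} = 0$ ($I{\left(y \right)} = 4 \cdot 0 = 0$)
$g{\left(S \right)} = 0$ ($g{\left(S \right)} = 0 S = 0$)
$g^{2}{\left(2 \right)} = 0^{2} = 0$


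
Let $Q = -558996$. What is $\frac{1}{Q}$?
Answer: $- \frac{1}{558996} \approx -1.7889 \cdot 10^{-6}$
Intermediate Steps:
$\frac{1}{Q} = \frac{1}{-558996} = - \frac{1}{558996}$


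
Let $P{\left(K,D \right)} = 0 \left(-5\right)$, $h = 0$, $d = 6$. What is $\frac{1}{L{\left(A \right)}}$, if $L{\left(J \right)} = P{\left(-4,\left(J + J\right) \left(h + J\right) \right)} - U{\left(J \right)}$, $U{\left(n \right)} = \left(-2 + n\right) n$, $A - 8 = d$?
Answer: $- \frac{1}{168} \approx -0.0059524$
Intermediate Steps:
$A = 14$ ($A = 8 + 6 = 14$)
$P{\left(K,D \right)} = 0$
$U{\left(n \right)} = n \left(-2 + n\right)$
$L{\left(J \right)} = - J \left(-2 + J\right)$ ($L{\left(J \right)} = 0 - J \left(-2 + J\right) = - J \left(-2 + J\right)$)
$\frac{1}{L{\left(A \right)}} = \frac{1}{14 \left(2 - 14\right)} = \frac{1}{14 \left(-12\right)} = \frac{1}{-168} = - \frac{1}{168}$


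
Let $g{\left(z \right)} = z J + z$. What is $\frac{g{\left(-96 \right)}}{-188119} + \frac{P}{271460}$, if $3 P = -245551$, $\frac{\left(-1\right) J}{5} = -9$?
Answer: $- \frac{42596506489}{153200351220} \approx -0.27804$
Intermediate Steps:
$J = 45$ ($J = \left(-5\right) \left(-9\right) = 45$)
$g{\left(z \right)} = 46 z$ ($g{\left(z \right)} = z 45 + z = 45 z + z = 46 z$)
$P = - \frac{245551}{3}$ ($P = \frac{1}{3} \left(-245551\right) = - \frac{245551}{3} \approx -81850.0$)
$\frac{g{\left(-96 \right)}}{-188119} + \frac{P}{271460} = \frac{46 \left(-96\right)}{-188119} - \frac{245551}{3 \cdot 271460} = \left(-4416\right) \left(- \frac{1}{188119}\right) - \frac{245551}{814380} = \frac{4416}{188119} - \frac{245551}{814380} = - \frac{42596506489}{153200351220}$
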